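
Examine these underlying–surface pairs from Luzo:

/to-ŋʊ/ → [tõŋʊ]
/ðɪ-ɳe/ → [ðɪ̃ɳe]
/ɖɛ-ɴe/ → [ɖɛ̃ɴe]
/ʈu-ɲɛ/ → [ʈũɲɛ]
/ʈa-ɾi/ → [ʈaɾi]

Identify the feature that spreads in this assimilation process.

The vowel /o/ surfaces as nasalised [õ] next to the following nasal /ŋ/ — it has acquired the [+nasal] feature of its neighbour.
The other forms show the same pattern: /ɪ/ → [ɪ̃] before /ɳ/; /ɛ/ → [ɛ̃] before /ɴ/; /u/ → [ũ] before /ɲ/ — each time a vowel is nasalised next to a following nasal.
No change occurs in [ʈaɾi] because the vowel at the boundary is adjacent to an oral consonant, not a nasal (/a/ next to /ɾ/).

nasality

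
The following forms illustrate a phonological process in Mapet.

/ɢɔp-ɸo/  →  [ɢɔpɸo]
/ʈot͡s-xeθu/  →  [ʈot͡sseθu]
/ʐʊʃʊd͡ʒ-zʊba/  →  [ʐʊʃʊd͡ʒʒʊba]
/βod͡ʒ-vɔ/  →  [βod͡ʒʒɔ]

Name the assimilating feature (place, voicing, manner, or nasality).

place

Underlying /x/ is realised as [s] next to /t͡s/; /t͡s/ itself does not change.
The change velar → alveolar matches the place of the preceding /t͡s/, identifying this as place assimilation.
The other alternating forms pattern the same way: /z/ → [ʒ] after /d͡ʒ/ (alveolar → postalveolar, matching postalveolar); /v/ → [ʒ] after /d͡ʒ/ (labiodental → postalveolar, matching postalveolar) — only place changes, and always toward the preceding segment.
No alternation appears in [ɢɔpɸo]: there the adjacent consonants already agree in place (/ɸ/ and /p/ are both bilabial), so this form is consistent with the same rule.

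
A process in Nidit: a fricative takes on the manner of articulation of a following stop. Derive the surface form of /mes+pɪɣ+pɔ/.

The rule targets /s/ (voiceless alveolar fricative), which sits before the trigger /p/ (stop).
A voiceless alveolar stop is [t], so the surface segment is [t].
At the second juncture, /ɣ/ likewise becomes [g] adjacent to /p/.

[metpɪgpɔ]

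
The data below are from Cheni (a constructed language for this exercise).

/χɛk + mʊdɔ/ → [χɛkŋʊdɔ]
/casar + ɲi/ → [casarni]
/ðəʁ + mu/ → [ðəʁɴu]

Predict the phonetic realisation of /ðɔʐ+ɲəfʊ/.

The data show progressive place assimilation: /m/ → [ŋ] after /k/; /ɲ/ → [n] after /r/; /m/ → [ɴ] after /ʁ/. In each pair only place changes, matching the preceding consonant, while manner and voice stay constant.
/ɲ/ is a voiced palatal nasal. The preceding trigger /ʐ/ is retroflex, so /ɲ/ must become retroflex as well.
A voiced retroflex nasal is [ɳ], so the surface segment is [ɳ].

[ðɔʐɳəfʊ]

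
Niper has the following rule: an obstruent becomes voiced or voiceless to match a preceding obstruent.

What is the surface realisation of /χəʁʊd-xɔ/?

[χəʁʊdɣɔ]

The rule targets /x/ (voiceless velar fricative), which sits after the trigger /d/ (voiced).
A voiced velar fricative is [ɣ], so the surface segment is [ɣ].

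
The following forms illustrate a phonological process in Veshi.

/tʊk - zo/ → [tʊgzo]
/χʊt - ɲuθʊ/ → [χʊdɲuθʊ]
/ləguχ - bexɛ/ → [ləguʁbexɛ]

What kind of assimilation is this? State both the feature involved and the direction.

regressive voicing assimilation

Underlying /k/ is realised as [g] next to /z/; /z/ itself does not change.
/k/ is voiceless while /z/ is voiced; the output [g] is voiced, matching the trigger — so the feature that spreads is voicing.
Place and manner are unchanged, so the assimilation is partial, not total.
The same holds elsewhere in the data: /t/ → [d] before /ɲ/ (voiceless → voiced, matching voiced); /χ/ → [ʁ] before /b/ (voiceless → voiced, matching voiced) — only voicing changes, and always toward the following segment.
Since the segment that changes precedes the conditioning segment, the assimilation is regressive.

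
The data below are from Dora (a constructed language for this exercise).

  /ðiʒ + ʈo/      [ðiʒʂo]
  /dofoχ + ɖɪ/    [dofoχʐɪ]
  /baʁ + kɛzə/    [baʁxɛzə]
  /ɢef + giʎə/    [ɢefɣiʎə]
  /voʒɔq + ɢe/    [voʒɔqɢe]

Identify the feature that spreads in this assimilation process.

manner

The segment that alternates is /ʈ/, which surfaces as [ʂ] when adjacent to /ʒ/.
The change stop → fricative matches the manner of the preceding /ʒ/, identifying this as manner assimilation.
The same holds elsewhere in the data: /ɖ/ → [ʐ] after /χ/ (stop → fricative, matching a fricative); /k/ → [x] after /ʁ/ (stop → fricative, matching a fricative); /g/ → [ɣ] after /f/ (stop → fricative, matching a fricative) — only manner changes, and always toward the preceding segment.
No alternation appears in [voʒɔqɢe]: there the adjacent consonants already agree in manner (/ɢ/ and /q/ are both stops), so this form is consistent with the same rule.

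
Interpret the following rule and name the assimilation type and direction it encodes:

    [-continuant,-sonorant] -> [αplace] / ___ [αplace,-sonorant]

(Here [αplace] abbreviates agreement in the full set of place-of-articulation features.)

The shared variable α links the value of the place features (abbreviated [place]) on the target to the same value on the neighbouring segment, so place is the feature that assimilates.
The conditioning segment sits to the right of the focus bar, meaning the trigger follows the segment that changes — regressive assimilation.

regressive place assimilation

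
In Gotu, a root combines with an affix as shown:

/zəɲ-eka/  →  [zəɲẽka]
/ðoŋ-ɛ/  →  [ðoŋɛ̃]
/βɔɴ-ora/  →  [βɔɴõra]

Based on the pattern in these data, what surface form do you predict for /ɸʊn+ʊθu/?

[ɸʊnʊ̃θu]

The data show progressive nasality assimilation (vowel nasalisation): /e/ → [ẽ] after /ɲ/; /ɛ/ → [ɛ̃] after /ŋ/; /o/ → [õ] after /ɴ/ — a vowel is nasalised by an immediately preceding nasal consonant.
/ʊ/ sits next to the nasal /n/ and is therefore nasalised to [ʊ̃].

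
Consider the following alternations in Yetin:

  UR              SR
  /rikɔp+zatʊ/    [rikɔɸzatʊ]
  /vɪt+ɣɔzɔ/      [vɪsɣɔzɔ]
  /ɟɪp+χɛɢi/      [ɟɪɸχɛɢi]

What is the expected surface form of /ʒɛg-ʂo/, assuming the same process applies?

The data show regressive manner assimilation: /p/ → [ɸ] before /z/; /t/ → [s] before /ɣ/; /p/ → [ɸ] before /χ/. In each pair only manner changes, matching the following consonant, while place and voice stay constant.
/g/ is a voiced velar stop. The following trigger /ʂ/ is a fricative, so /g/ must become a fricative as well.
A voiced velar fricative is [ɣ], so the surface segment is [ɣ].

[ʒɛɣʂo]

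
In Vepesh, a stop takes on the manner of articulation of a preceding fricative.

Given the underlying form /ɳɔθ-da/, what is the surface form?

[ɳɔθza]

/d/ is a voiced alveolar stop. The preceding trigger /θ/ is a fricative, so /d/ must become a fricative as well.
The voiced alveolar fricative is [z], so /d/ → [z].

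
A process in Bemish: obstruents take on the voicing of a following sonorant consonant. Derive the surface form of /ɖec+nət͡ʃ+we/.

/c/ is a voiceless palatal stop. The following trigger /n/ is voiced, so /c/ must become voiced as well.
Changing only its voicing to voiced gives [ɟ] — the voiced palatal stop.
At the second juncture, /t͡ʃ/ likewise becomes [d͡ʒ] adjacent to /w/.

[ɖeɟnəd͡ʒwe]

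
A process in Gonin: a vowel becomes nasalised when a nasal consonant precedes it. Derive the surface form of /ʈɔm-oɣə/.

[ʈɔmõɣə]

The vowel /o/ is adjacent to the preceding nasal /m/, so it acquires [+nasal] and surfaces as [õ].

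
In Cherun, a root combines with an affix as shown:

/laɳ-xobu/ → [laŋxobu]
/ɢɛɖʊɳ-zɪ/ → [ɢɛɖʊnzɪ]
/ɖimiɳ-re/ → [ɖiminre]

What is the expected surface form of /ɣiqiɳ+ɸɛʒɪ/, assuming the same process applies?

The data show regressive place assimilation: /ɳ/ → [ŋ] before /x/; /ɳ/ → [n] before /z/; /ɳ/ → [n] before /r/. In each pair only place changes, matching the following consonant, while manner and voice stay constant.
/ɳ/ is a voiced retroflex nasal. The following trigger /ɸ/ is bilabial, so /ɳ/ must become bilabial as well.
A voiced bilabial nasal is [m], so the surface segment is [m].

[ɣiqimɸɛʒɪ]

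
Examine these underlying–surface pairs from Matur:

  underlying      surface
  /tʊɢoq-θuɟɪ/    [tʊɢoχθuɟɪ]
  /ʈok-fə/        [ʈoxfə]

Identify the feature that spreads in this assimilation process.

The segment that alternates is /q/, which surfaces as [χ] when adjacent to /θ/.
/q/ is a stop while /θ/ is a fricative; the output [χ] is a fricative, matching the trigger — so the feature that spreads is manner.
The other alternating form patterns the same way: /k/ → [x] before /f/ (stop → fricative, matching a fricative) — only manner changes, and always toward the following segment.

manner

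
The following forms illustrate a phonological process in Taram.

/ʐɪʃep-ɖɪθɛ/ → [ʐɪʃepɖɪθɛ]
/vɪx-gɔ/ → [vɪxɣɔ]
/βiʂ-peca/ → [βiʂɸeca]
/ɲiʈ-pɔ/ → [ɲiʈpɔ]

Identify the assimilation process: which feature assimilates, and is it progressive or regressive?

The segment that alternates is /g/, which surfaces as [ɣ] when adjacent to /x/.
The change stop → fricative matches the manner of the preceding /x/, identifying this as manner assimilation.
Place and voice are unchanged, so the assimilation is partial, not total.
The same holds elsewhere in the data: /p/ → [ɸ] after /ʂ/ (stop → fricative, matching a fricative) — only manner changes, and always toward the preceding segment.
Nothing changes in [ʐɪʃepɖɪθɛ], [ɲiʈpɔ]: there the adjacent consonants already agree in manner (/ɖ/ and /p/ are both stops; /p/ and /ʈ/ are both stops), so these forms are consistent with the same rule.
The trigger is the preceding segment, so the direction is progressive (perseverative).

progressive manner assimilation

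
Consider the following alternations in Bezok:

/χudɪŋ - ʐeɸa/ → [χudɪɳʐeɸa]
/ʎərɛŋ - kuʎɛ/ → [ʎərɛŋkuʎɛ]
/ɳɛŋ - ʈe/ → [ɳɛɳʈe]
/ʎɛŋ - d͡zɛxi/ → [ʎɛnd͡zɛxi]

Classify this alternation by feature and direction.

regressive place assimilation

Comparing underlying and surface forms, /ŋ/ → [ɳ] is the alternation; the neighbouring /ʐ/ is constant.
The change velar → retroflex matches the place of the following /ʐ/, identifying this as place assimilation.
Manner and voice are unchanged, so the assimilation is partial, not total.
Checking the remaining alternations: /ŋ/ → [ɳ] before /ʈ/ (velar → retroflex, matching retroflex); /ŋ/ → [n] before /d͡z/ (velar → alveolar, matching alveolar) — only place changes, and always toward the following segment.
Nothing changes in [ʎərɛŋkuʎɛ]: there the adjacent consonants already agree in place (/ŋ/ and /k/ are both velar), so this form is consistent with the same rule.
The trigger is the following segment, so the direction is regressive (anticipatory).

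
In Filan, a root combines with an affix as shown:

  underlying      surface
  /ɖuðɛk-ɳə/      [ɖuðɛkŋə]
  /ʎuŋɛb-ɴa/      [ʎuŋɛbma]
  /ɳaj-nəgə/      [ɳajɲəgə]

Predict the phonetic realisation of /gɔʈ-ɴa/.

[gɔʈɳa]

The data show progressive place assimilation: /ɳ/ → [ŋ] after /k/; /ɴ/ → [m] after /b/; /n/ → [ɲ] after /j/. In each pair only place changes, matching the preceding consonant, while manner and voice stay constant.
/ɴ/ is a voiced uvular nasal. The preceding trigger /ʈ/ is retroflex, so /ɴ/ must become retroflex as well.
The voiced retroflex nasal is [ɳ], so /ɴ/ → [ɳ].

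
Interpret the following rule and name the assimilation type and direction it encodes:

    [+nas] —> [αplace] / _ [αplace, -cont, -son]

The shared variable α links the value of the place features (abbreviated [place]) on the target to the same value on the neighbouring segment, so place is the feature that assimilates.
The conditioning segment sits to the right of the focus bar, meaning the trigger follows the segment that changes — regressive assimilation.

regressive place assimilation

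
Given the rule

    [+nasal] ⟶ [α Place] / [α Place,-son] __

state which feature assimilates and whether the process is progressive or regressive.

progressive place assimilation

The rule copies the place features (abbreviated [Place]) from the environment onto the target, so the assimilating feature is place.
The conditioning segment sits to the left of the focus bar, meaning the trigger precedes the segment that changes — progressive assimilation.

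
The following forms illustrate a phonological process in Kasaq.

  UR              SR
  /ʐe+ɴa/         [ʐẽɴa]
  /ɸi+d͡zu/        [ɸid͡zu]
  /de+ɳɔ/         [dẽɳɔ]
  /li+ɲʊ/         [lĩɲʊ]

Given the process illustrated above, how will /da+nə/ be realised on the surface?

The data show regressive nasality assimilation (vowel nasalisation): /e/ → [ẽ] before /ɴ/; /e/ → [ẽ] before /ɳ/; /i/ → [ĩ] before /ɲ/ — a vowel is nasalised by an immediately following nasal consonant.
No change occurs in [ɸid͡zu] because the vowel at the boundary is adjacent to an oral consonant, not a nasal (/i/ next to /d͡z/).
/a/ sits next to the nasal /n/ and is therefore nasalised to [ã].

[dãnə]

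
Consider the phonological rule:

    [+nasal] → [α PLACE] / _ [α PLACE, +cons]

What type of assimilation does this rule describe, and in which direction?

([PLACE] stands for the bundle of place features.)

The shared variable α links the value of the place features (abbreviated [PLACE]) on the target to the same value on the neighbouring segment, so place is the feature that assimilates.
The conditioning segment sits to the right of the focus bar, meaning the trigger follows the segment that changes — regressive assimilation.

regressive place assimilation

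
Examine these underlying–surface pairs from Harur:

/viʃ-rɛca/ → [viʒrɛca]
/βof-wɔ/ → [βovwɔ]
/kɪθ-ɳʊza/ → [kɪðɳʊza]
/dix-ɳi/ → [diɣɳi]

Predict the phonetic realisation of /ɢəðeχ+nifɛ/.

[ɢəðeʁnifɛ]

The data show regressive voicing assimilation: /ʃ/ → [ʒ] before /r/; /f/ → [v] before /w/; /θ/ → [ð] before /ɳ/; /x/ → [ɣ] before /ɳ/. In each pair only voicing changes, matching the following consonant, while place and manner stay constant.
The rule targets /χ/ (voiceless uvular fricative), which sits before the trigger /n/ (voiced).
A voiced uvular fricative is [ʁ], so the surface segment is [ʁ].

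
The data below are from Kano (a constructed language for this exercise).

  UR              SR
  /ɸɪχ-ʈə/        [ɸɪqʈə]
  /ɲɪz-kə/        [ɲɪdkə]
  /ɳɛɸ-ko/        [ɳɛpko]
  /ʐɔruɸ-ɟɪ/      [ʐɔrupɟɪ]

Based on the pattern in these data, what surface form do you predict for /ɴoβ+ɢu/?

The data show regressive manner assimilation: /χ/ → [q] before /ʈ/; /z/ → [d] before /k/; /ɸ/ → [p] before /k/; /ɸ/ → [p] before /ɟ/. In each pair only manner changes, matching the following consonant, while place and voice stay constant.
/β/ is a voiced bilabial fricative. The following trigger /ɢ/ is a stop, so /β/ must become a stop as well.
A voiced bilabial stop is [b], so the surface segment is [b].

[ɴobɢu]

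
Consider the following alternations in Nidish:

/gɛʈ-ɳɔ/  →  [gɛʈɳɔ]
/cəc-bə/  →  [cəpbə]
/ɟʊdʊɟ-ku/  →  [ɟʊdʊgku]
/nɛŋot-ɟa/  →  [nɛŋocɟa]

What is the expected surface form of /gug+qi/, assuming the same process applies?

The data show regressive place assimilation: /c/ → [p] before /b/; /ɟ/ → [g] before /k/; /t/ → [c] before /ɟ/. In each pair only place changes, matching the following consonant, while manner and voice stay constant.
Nothing changes in [gɛʈɳɔ]: there the adjacent consonants already agree in place (/ʈ/ and /ɳ/ are both retroflex), so this form is consistent with the same rule.
The rule targets /g/ (voiced velar stop), which sits before the trigger /q/ (uvular).
Changing only its place to uvular gives [ɢ] — the voiced uvular stop.

[guɢqi]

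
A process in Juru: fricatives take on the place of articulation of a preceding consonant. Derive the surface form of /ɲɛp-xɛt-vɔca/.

The rule targets /x/ (voiceless velar fricative), which sits after the trigger /p/ (bilabial).
A voiceless bilabial fricative is [ɸ], so the surface segment is [ɸ].
At the second juncture, /v/ likewise becomes [z] adjacent to /t/.

[ɲɛpɸɛtzɔca]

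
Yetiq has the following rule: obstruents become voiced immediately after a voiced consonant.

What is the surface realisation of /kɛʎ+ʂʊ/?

/ʂ/ is a voiceless retroflex fricative. The preceding trigger /ʎ/ is voiced, so /ʂ/ must become voiced as well.
A voiced retroflex fricative is [ʐ], so the surface segment is [ʐ].

[kɛʎʐʊ]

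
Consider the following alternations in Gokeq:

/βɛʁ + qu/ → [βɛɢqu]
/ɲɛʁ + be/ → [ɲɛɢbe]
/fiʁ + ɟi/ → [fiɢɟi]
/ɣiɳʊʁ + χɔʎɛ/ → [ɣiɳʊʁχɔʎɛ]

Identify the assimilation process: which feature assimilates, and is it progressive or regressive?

regressive manner assimilation

Comparing underlying and surface forms, /ʁ/ → [ɢ] is the alternation; the neighbouring /q/ is constant.
The change fricative → stop matches the manner of the following /q/, identifying this as manner assimilation.
Place and voice are unchanged, so the assimilation is partial, not total.
The other alternating forms pattern the same way: /ʁ/ → [ɢ] before /b/ (fricative → stop, matching a stop); /ʁ/ → [ɢ] before /ɟ/ (fricative → stop, matching a stop) — only manner changes, and always toward the following segment.
No alternation appears in [ɣiɳʊʁχɔʎɛ]: there the adjacent consonants already agree in manner (/ʁ/ and /χ/ are both fricatives), so this form is consistent with the same rule.
The trigger is the following segment, so the direction is regressive (anticipatory).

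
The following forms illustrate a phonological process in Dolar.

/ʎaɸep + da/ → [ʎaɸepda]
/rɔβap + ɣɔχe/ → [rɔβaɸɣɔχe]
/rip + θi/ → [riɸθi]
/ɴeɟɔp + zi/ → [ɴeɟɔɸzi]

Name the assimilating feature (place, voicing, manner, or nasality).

manner

Comparing underlying and surface forms, /p/ → [ɸ] is the alternation; the neighbouring /ɣ/ is constant.
/p/ is a stop while /ɣ/ is a fricative; the output [ɸ] is a fricative, matching the trigger — so the feature that spreads is manner.
Checking the remaining alternations: /p/ → [ɸ] before /θ/ (stop → fricative, matching a fricative); /p/ → [ɸ] before /z/ (stop → fricative, matching a fricative) — only manner changes, and always toward the following segment.
No alternation appears in [ʎaɸepda]: there the adjacent consonants already agree in manner (/p/ and /d/ are both stops), so this form is consistent with the same rule.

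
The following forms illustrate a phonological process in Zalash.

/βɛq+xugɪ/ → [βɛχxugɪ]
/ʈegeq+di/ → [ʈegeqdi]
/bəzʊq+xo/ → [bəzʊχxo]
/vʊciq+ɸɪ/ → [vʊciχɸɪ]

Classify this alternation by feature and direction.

The segment that alternates is /q/, which surfaces as [χ] when adjacent to /x/.
The change stop → fricative matches the manner of the following /x/, identifying this as manner assimilation.
Place and voice are unchanged, so the assimilation is partial, not total.
The other alternating form patterns the same way: /q/ → [χ] before /ɸ/ (stop → fricative, matching a fricative) — only manner changes, and always toward the following segment.
No alternation appears in [ʈegeqdi]: there the adjacent consonants already agree in manner (/q/ and /d/ are both stops), so this form is consistent with the same rule.
The trigger is the following segment, so the direction is regressive (anticipatory).

regressive manner assimilation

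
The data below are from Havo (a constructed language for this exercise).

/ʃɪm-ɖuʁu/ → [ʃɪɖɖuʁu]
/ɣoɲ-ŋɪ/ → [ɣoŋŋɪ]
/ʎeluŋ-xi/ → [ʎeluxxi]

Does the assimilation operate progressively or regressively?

The segment that alternates is /m/, which surfaces as [ɖ] when adjacent to /ɖ/.
The output [ɖ] is identical to the trigger /ɖ/ — every feature (place, manner, voicing) has been copied — so this is total assimilation.
The remaining alternations confirm this: /ɲ/ → [ŋ] before /ŋ/; /ŋ/ → [x] before /x/ — in each case the output is a copy of the following consonant.
Since the segment that changes precedes the conditioning segment, the assimilation is regressive.

regressive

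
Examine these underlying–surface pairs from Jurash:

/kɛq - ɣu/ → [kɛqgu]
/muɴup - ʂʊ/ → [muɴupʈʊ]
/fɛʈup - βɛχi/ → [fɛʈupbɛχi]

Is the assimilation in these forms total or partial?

partial assimilation

Comparing underlying and surface forms, /ɣ/ → [g] is the alternation; the neighbouring /q/ is constant.
The change fricative → stop matches the manner of the preceding /q/, identifying this as manner assimilation.
Place and voice are unchanged, so the assimilation is partial, not total.
Checking the remaining alternations: /ʂ/ → [ʈ] after /p/ (fricative → stop, matching a stop); /β/ → [b] after /p/ (fricative → stop, matching a stop) — only manner changes, and always toward the preceding segment.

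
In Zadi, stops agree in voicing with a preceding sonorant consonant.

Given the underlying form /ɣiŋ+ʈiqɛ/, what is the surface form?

[ɣiŋɖiqɛ]

/ʈ/ is a voiceless retroflex stop. The preceding trigger /ŋ/ is voiced, so /ʈ/ must become voiced as well.
The voiced retroflex stop is [ɖ], so /ʈ/ → [ɖ].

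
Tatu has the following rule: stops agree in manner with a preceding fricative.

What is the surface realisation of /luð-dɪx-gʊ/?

/d/ is a voiced alveolar stop. The preceding trigger /ð/ is a fricative, so /d/ must become a fricative as well.
The voiced alveolar fricative is [z], so /d/ → [z].
The same rule applies at the second boundary: /g/ → [ɣ] next to /x/.

[luðzɪxɣʊ]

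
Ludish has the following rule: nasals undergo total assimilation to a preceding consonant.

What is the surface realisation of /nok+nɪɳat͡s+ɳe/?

/n/ is the segment targeted by the rule; it sits immediately after /k/, so it assimilates completely and surfaces as [k].
At the second juncture, /ɳ/ likewise becomes [t͡s] adjacent to /t͡s/.

[nokkɪɳat͡st͡se]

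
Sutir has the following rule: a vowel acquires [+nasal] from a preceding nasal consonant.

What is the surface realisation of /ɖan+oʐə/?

[ɖanõʐə]

/o/ sits next to the nasal /n/ and is therefore nasalised to [õ].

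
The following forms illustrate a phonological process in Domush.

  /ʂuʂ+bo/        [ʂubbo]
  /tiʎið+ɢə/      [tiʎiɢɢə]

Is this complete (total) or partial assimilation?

total assimilation

The segment that alternates is /ʂ/, which surfaces as [b] when adjacent to /b/.
The output [b] is identical to the trigger /b/ — every feature (place, manner, voicing) has been copied — so this is total assimilation.
The other form behaves the same way: /ð/ → [ɢ] before /ɢ/ — in each case the output is a copy of the following consonant.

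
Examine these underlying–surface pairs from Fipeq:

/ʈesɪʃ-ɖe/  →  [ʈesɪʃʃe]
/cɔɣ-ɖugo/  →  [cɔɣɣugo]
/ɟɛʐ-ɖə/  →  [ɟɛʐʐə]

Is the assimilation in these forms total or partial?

Comparing underlying and surface forms, /ɖ/ → [ʃ] is the alternation; the neighbouring /ʃ/ is constant.
The output [ʃ] is identical to the trigger /ʃ/ — every feature (place, manner, voicing) has been copied — so this is total assimilation.
The remaining alternations confirm this: /ɖ/ → [ɣ] after /ɣ/; /ɖ/ → [ʐ] after /ʐ/ — in each case the output is a copy of the preceding consonant.

total assimilation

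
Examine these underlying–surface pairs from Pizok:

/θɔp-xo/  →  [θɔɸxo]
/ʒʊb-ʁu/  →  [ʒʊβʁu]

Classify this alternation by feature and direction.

The segment that alternates is /p/, which surfaces as [ɸ] when adjacent to /x/.
The change stop → fricative matches the manner of the following /x/, identifying this as manner assimilation.
Place and voice are unchanged, so the assimilation is partial, not total.
Checking the remaining alternation: /b/ → [β] before /ʁ/ (stop → fricative, matching a fricative) — only manner changes, and always toward the following segment.
The trigger is the following segment, so the direction is regressive (anticipatory).

regressive manner assimilation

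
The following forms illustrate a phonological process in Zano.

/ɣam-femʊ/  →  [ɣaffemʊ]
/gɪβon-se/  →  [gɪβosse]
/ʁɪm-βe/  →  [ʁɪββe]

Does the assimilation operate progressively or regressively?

regressive

The segment that alternates is /m/, which surfaces as [f] when adjacent to /f/.
The output [f] is identical to the trigger /f/ — every feature (place, manner, voicing) has been copied — so this is total assimilation.
The remaining alternations confirm this: /n/ → [s] before /s/; /m/ → [β] before /β/ — in each case the output is a copy of the following consonant.
The trigger is the following segment, so the direction is regressive (anticipatory).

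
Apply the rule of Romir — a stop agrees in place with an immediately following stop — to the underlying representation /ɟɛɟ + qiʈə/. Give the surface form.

[ɟɛɢqiʈə]

The rule targets /ɟ/ (voiced palatal stop), which sits before the trigger /q/ (uvular).
The voiced uvular stop is [ɢ], so /ɟ/ → [ɢ].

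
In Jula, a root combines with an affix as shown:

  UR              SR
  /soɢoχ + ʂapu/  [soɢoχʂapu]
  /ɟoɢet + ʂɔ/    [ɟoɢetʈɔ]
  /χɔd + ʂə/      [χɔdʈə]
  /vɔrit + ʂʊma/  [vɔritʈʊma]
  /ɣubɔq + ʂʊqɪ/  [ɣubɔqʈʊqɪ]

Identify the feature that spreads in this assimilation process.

The segment that alternates is /ʂ/, which surfaces as [ʈ] when adjacent to /t/.
/ʂ/ is a fricative while /t/ is a stop; the output [ʈ] is a stop, matching the trigger — so the feature that spreads is manner.
The same holds elsewhere in the data: /ʂ/ → [ʈ] after /d/ (fricative → stop, matching a stop); /ʂ/ → [ʈ] after /q/ (fricative → stop, matching a stop) — only manner changes, and always toward the preceding segment.
No alternation appears in [soɢoχʂapu]: there the adjacent consonants already agree in manner (/ʂ/ and /χ/ are both fricatives), so this form is consistent with the same rule.

manner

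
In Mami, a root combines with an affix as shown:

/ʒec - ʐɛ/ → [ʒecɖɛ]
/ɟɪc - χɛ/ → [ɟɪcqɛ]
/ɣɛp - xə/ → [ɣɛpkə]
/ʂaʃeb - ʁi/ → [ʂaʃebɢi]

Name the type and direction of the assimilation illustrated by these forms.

progressive manner assimilation

Comparing underlying and surface forms, /ʐ/ → [ɖ] is the alternation; the neighbouring /c/ is constant.
/ʐ/ is a fricative while /c/ is a stop; the output [ɖ] is a stop, matching the trigger — so the feature that spreads is manner.
Place and voice are unchanged, so the assimilation is partial, not total.
Checking the remaining alternations: /χ/ → [q] after /c/ (fricative → stop, matching a stop); /x/ → [k] after /p/ (fricative → stop, matching a stop); /ʁ/ → [ɢ] after /b/ (fricative → stop, matching a stop) — only manner changes, and always toward the preceding segment.
The trigger is the preceding segment, so the direction is progressive (perseverative).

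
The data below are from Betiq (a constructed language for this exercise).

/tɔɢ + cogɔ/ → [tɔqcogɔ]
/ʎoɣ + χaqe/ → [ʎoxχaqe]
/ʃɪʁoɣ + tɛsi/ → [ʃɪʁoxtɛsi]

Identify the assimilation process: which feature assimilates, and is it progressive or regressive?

regressive voicing assimilation

Underlying /ɢ/ is realised as [q] next to /c/; /c/ itself does not change.
/ɢ/ is voiced while /c/ is voiceless; the output [q] is voiceless, matching the trigger — so the feature that spreads is voicing.
Place and manner are unchanged, so the assimilation is partial, not total.
The same holds elsewhere in the data: /ɣ/ → [x] before /χ/ (voiced → voiceless, matching voiceless); /ɣ/ → [x] before /t/ (voiced → voiceless, matching voiceless) — only voicing changes, and always toward the following segment.
The trigger is the following segment, so the direction is regressive (anticipatory).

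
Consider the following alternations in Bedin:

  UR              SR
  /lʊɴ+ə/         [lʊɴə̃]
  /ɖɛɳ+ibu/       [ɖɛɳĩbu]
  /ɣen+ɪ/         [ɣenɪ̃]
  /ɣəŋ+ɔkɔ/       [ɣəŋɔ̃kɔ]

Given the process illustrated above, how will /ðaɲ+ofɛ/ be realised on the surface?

The data show progressive nasality assimilation (vowel nasalisation): /ə/ → [ə̃] after /ɴ/; /i/ → [ĩ] after /ɳ/; /ɪ/ → [ɪ̃] after /n/; /ɔ/ → [ɔ̃] after /ŋ/ — a vowel is nasalised by an immediately preceding nasal consonant.
/o/ sits next to the nasal /ɲ/ and is therefore nasalised to [õ].

[ðaɲõfɛ]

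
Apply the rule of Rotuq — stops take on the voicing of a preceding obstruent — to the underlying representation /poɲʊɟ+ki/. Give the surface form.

/k/ is a voiceless velar stop. The preceding trigger /ɟ/ is voiced, so /k/ must become voiced as well.
Changing only its voicing to voiced gives [g] — the voiced velar stop.

[poɲʊɟgi]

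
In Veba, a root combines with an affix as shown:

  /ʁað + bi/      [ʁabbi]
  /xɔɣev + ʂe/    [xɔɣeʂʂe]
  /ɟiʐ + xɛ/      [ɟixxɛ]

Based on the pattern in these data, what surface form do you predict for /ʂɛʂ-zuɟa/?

[ʂɛzzuɟa]

The data show regressive total assimilation (/ð/ → [b] before /b/; /v/ → [ʂ] before /ʂ/; /ʐ/ → [x] before /x/): in every case the target segment becomes identical to its following neighbour, copying more than a single feature.
/ʂ/ is the segment targeted by the rule; it sits immediately before /z/, so it assimilates completely and surfaces as [z].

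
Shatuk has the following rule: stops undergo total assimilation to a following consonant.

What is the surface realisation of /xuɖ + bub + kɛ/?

/ɖ/ is the segment targeted by the rule; it sits immediately before /b/, so it assimilates completely and surfaces as [b].
At the second juncture, /b/ likewise becomes [k] adjacent to /k/.

[xubbukkɛ]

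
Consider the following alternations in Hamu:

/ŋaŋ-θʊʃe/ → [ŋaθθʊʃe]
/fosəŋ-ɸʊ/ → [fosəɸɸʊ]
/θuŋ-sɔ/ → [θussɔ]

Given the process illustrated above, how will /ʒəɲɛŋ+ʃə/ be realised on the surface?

[ʒəɲɛʃʃə]

The data show regressive total assimilation (/ŋ/ → [θ] before /θ/; /ŋ/ → [ɸ] before /ɸ/; /ŋ/ → [s] before /s/): in every case the target segment becomes identical to its following neighbour, copying more than a single feature.
/ŋ/ is the segment targeted by the rule; it sits immediately before /ʃ/, so it assimilates completely and surfaces as [ʃ].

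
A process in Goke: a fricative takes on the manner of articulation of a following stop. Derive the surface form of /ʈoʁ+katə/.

The rule targets /ʁ/ (voiced uvular fricative), which sits before the trigger /k/ (stop).
Changing only its manner to stop gives [ɢ] — the voiced uvular stop.

[ʈoɢkatə]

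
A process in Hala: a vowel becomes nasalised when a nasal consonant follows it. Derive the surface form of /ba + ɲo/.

/a/ sits next to the nasal /ɲ/ and is therefore nasalised to [ã].

[bãɲo]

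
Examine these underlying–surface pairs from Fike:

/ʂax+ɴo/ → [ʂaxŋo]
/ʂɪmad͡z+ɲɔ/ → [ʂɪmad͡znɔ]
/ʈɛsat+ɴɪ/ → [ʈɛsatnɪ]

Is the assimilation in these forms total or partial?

Underlying /ɴ/ is realised as [ŋ] next to /x/; /x/ itself does not change.
The change uvular → velar matches the place of the preceding /x/, identifying this as place assimilation.
Manner and voice are unchanged, so the assimilation is partial, not total.
The same holds elsewhere in the data: /ɲ/ → [n] after /d͡z/ (palatal → alveolar, matching alveolar); /ɴ/ → [n] after /t/ (uvular → alveolar, matching alveolar) — only place changes, and always toward the preceding segment.

partial assimilation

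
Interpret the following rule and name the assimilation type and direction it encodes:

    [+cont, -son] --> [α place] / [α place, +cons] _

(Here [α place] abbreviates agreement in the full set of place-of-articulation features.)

progressive place assimilation

The shared variable α links the value of the place features (abbreviated [place]) on the target to the same value on the neighbouring segment, so place is the feature that assimilates.
Since the environment is written before the underscore, the trigger precedes the target; the direction is progressive.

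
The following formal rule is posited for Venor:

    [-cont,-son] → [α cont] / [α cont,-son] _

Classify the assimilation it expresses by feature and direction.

progressive manner assimilation

The shared variable α links the value of [cont] on the target to that of the neighbouring obstruent. [cont] distinguishes stops from fricatives — a manner-of-articulation feature — so this is manner assimilation.
Since the environment is written before the underscore, the trigger precedes the target; the direction is progressive.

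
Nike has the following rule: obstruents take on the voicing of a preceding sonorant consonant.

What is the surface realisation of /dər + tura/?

The rule targets /t/ (voiceless alveolar stop), which sits after the trigger /r/ (voiced).
Changing only its voicing to voiced gives [d] — the voiced alveolar stop.

[dərdura]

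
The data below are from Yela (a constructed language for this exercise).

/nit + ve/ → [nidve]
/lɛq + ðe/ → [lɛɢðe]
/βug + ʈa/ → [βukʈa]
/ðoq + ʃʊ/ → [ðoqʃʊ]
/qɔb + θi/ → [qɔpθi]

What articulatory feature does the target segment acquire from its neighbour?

voicing

Comparing underlying and surface forms, /t/ → [d] is the alternation; the neighbouring /v/ is constant.
The change voiceless → voiced matches the voicing of the following /v/, identifying this as voicing assimilation.
The same holds elsewhere in the data: /q/ → [ɢ] before /ð/ (voiceless → voiced, matching voiced); /g/ → [k] before /ʈ/ (voiced → voiceless, matching voiceless); /b/ → [p] before /θ/ (voiced → voiceless, matching voiceless) — only voicing changes, and always toward the following segment.
No alternation appears in [ðoqʃʊ]: there the adjacent consonants already agree in voicing (/q/ and /ʃ/ are both voiceless), so this form is consistent with the same rule.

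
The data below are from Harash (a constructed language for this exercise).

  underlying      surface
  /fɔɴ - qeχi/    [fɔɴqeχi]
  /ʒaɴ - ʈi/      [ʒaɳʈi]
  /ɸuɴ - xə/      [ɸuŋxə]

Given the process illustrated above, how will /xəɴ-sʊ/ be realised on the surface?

The data show regressive place assimilation: /ɴ/ → [ɳ] before /ʈ/; /ɴ/ → [ŋ] before /x/. In each pair only place changes, matching the following consonant, while manner and voice stay constant.
No alternation appears in [fɔɴqeχi]: there the adjacent consonants already agree in place (/ɴ/ and /q/ are both uvular), so this form is consistent with the same rule.
/ɴ/ is a voiced uvular nasal. The following trigger /s/ is alveolar, so /ɴ/ must become alveolar as well.
The voiced alveolar nasal is [n], so /ɴ/ → [n].

[xənsʊ]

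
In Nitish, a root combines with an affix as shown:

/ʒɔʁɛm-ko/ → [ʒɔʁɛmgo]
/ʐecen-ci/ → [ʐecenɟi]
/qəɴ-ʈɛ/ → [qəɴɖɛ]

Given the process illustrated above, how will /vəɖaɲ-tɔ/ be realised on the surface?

[vəɖaɲdɔ]

The data show progressive voicing assimilation: /k/ → [g] after /m/; /c/ → [ɟ] after /n/; /ʈ/ → [ɖ] after /ɴ/. In each pair only voicing changes, matching the preceding consonant, while place and manner stay constant.
The rule targets /t/ (voiceless alveolar stop), which sits after the trigger /ɲ/ (voiced).
A voiced alveolar stop is [d], so the surface segment is [d].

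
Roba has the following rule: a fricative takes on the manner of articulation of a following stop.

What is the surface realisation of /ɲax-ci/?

The rule targets /x/ (voiceless velar fricative), which sits before the trigger /c/ (stop).
The voiceless velar stop is [k], so /x/ → [k].

[ɲakci]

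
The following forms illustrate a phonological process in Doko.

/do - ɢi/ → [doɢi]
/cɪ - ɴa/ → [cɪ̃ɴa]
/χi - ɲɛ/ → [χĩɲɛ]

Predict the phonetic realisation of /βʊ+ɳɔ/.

The data show regressive nasality assimilation (vowel nasalisation): /ɪ/ → [ɪ̃] before /ɴ/; /i/ → [ĩ] before /ɲ/ — a vowel is nasalised by an immediately following nasal consonant.
No change occurs in [doɢi] because the vowel at the boundary is adjacent to an oral consonant, not a nasal (/o/ next to /ɢ/).
/ʊ/ sits next to the nasal /ɳ/ and is therefore nasalised to [ʊ̃].

[βʊ̃ɳɔ]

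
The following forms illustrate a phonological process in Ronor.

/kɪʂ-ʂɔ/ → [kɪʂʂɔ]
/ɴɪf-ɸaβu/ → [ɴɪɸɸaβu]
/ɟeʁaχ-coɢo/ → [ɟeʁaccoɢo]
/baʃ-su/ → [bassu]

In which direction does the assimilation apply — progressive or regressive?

regressive

Underlying /f/ is realised as [ɸ] next to /ɸ/; /ɸ/ itself does not change.
The output [ɸ] is identical to the trigger /ɸ/ — every feature (place, manner, voicing) has been copied — so this is total assimilation.
The other forms behave the same way: /χ/ → [c] before /c/; /ʃ/ → [s] before /s/ — in each case the output is a copy of the following consonant.
In [kɪʂʂɔ] the two consonants at the boundary are already identical (/ʂ/ + /ʂ/), so the rule applies vacuously and nothing changes.
The trigger is the following segment, so the direction is regressive (anticipatory).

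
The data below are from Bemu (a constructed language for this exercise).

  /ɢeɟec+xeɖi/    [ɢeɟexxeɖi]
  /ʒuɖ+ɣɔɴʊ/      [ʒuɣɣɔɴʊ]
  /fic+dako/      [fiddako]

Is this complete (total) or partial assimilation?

total assimilation

Comparing underlying and surface forms, /c/ → [x] is the alternation; the neighbouring /x/ is constant.
The output [x] is identical to the trigger /x/ — every feature (place, manner, voicing) has been copied — so this is total assimilation.
The other forms behave the same way: /ɖ/ → [ɣ] before /ɣ/; /c/ → [d] before /d/ — in each case the output is a copy of the following consonant.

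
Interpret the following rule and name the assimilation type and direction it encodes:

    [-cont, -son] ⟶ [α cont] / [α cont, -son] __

The rule copies [cont] (continuancy) from the environment onto the target stops; since [±cont] encodes the stop/fricative manner contrast, the assimilating dimension is manner.
Since the environment is written before the underscore, the trigger precedes the target; the direction is progressive.

progressive manner assimilation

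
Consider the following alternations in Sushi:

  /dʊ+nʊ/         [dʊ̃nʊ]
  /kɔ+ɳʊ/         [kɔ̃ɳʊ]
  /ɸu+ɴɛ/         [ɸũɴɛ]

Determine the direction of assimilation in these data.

regressive

The vowel /ʊ/ surfaces as nasalised [ʊ̃] next to the following nasal /n/ — it has acquired the [+nasal] feature of its neighbour.
Likewise in the remaining data: /ɔ/ → [ɔ̃] before /ɳ/; /u/ → [ũ] before /ɴ/ — each time a vowel is nasalised next to a following nasal.
Because the conditioning nasal is to the right of the vowel that changes, the process is regressive (anticipatory).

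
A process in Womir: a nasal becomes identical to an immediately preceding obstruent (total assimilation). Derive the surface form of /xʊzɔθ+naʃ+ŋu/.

[xʊzɔθθaʃʃu]

/n/ is the segment targeted by the rule; it sits immediately after /θ/, so it assimilates completely and surfaces as [θ].
At the second juncture, /ŋ/ likewise becomes [ʃ] adjacent to /ʃ/.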